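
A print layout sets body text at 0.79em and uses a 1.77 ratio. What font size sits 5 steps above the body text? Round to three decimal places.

0.79 × 1.77⁵ = 0.79 × 17.37266 ≈ 13.724

13.724em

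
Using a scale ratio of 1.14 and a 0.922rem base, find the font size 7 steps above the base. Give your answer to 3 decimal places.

2.307rem

A modular type scale is a geometric sequence: sizeₙ = base × rⁿ.
0.922 × 1.14⁷ = 0.922 × 2.50227 ≈ 2.307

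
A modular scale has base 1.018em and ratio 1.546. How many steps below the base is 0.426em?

1.546ⁿ = 1.018 / 0.426 = 2.3897
n = ln(2.3897) / ln(1.546) = 0.8712 / 0.4357 ≈ 2.00

2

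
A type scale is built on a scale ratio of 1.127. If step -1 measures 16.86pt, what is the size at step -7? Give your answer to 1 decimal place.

16.86 ÷ 1.127⁶ = 16.86 ÷ 2.04901 ≈ 8.228

8.2pt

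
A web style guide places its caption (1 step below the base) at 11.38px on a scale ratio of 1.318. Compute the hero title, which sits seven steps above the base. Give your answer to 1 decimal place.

103.6px

11.38 × 1.318⁸ = 11.38 × 9.10591 ≈ 103.625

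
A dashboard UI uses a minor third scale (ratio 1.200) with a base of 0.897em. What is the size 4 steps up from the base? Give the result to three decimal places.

1.860em

A modular type scale is a geometric sequence: sizeₙ = base × rⁿ.
0.897 × 1.200⁴ = 0.897 × 2.07360 ≈ 1.860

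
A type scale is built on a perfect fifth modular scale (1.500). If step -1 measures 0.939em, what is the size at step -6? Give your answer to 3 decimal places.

Moving from step -1 to step -6 is 5 steps down, so divide by r⁵.
0.939 ÷ 1.500⁵ = 0.939 ÷ 7.59375 ≈ 0.124

0.124em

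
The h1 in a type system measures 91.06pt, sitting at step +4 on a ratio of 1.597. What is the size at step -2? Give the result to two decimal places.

Moving from step +4 to step -2 is 6 steps down, so divide by r⁶.
91.06 ÷ 1.597⁶ = 91.06 ÷ 16.58935 ≈ 5.489

5.49pt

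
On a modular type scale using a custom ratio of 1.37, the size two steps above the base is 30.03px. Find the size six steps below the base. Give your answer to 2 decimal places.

2.42px

Moving from step +2 to step -6 is 8 steps down, so divide by r⁸.
30.03 ÷ 1.37⁸ = 30.03 ÷ 12.40979 ≈ 2.420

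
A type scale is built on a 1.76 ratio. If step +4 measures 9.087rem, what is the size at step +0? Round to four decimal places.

Moving from step +4 to step +0 is 4 steps down, so divide by r⁴.
9.087 ÷ 1.76⁴ = 9.087 ÷ 9.59513 ≈ 0.9470

0.9470rem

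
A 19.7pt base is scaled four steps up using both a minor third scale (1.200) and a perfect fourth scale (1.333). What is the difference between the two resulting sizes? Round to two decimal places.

21.35pt

Minor third: 19.7 × 1.200⁴ = 40.8499pt
Perfect fourth: 19.7 × 1.333⁴ = 62.1995pt
Difference: 62.1995 − 40.8499 = 21.3496pt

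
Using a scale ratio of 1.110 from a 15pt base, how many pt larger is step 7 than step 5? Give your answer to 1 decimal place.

5.9pt

Step 5: 15.0 × 1.110⁵ = 25.276pt
Step 7: 15.0 × 1.110⁷ = 31.142pt
Difference: 31.142 − 25.276 = 5.866pt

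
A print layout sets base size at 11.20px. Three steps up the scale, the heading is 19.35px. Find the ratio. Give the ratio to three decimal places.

1.200

r³ = 19.35 / 11.20, so r = (19.35/11.20)^(1/3).
r = 1.7277^(1/3) ≈ 1.1999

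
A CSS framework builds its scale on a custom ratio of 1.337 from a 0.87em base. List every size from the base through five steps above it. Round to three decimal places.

0.870em, 1.163em, 1.555em, 2.079em, 2.780em, 3.717em

Step 0: 0.87em
Step 1: 0.87 × 1.337 = 1.163
Step 2: 0.87 × 1.337² = 1.555
Step 3: 0.87 × 1.337³ = 2.079
Step 4: 0.87 × 1.337⁴ = 2.780
Step 5: 0.87 × 1.337⁵ = 3.717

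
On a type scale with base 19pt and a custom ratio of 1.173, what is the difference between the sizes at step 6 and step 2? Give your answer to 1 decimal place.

23.4pt

Step 2: 19.0 × 1.173² = 26.143pt
Step 6: 19.0 × 1.173⁶ = 49.493pt
Difference: 49.493 − 26.143 = 23.350pt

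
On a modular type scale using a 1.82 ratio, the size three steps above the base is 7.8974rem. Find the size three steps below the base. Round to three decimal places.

0.217rem

7.8974 ÷ 1.82⁶ = 7.8974 ÷ 36.34363 ≈ 0.217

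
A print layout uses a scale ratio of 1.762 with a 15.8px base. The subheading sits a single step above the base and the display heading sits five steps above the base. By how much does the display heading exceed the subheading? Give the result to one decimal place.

Step 1: 15.8 × 1.762 = 27.840px
Step 5: 15.8 × 1.762⁵ = 268.341px
Difference: 268.341 − 27.840 = 240.501px

240.5px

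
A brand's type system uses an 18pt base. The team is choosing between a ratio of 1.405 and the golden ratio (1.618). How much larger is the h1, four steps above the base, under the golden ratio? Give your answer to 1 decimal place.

53.2pt

At 1.405: 18.0 × 1.405⁴ = 70.142pt
Golden ratio: 18.0 × 1.618⁴ = 123.363pt
Difference: 123.363 − 70.142 = 53.221pt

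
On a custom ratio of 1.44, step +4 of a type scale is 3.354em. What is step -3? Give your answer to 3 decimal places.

0.261em

Moving from step +4 to step -3 is 7 steps down, so divide by r⁷.
3.354 ÷ 1.44⁷ = 3.354 ÷ 12.83918 ≈ 0.261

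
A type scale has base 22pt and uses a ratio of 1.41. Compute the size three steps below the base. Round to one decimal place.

Every step multiplies by the scale ratio.
22.0 ÷ 1.41³ = 22.0 ÷ 2.80322 ≈ 7.85

7.8pt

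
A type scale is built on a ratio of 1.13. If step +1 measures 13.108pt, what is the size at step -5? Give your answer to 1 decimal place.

Moving from step +1 to step -5 is 6 steps down, so divide by r⁶.
13.108 ÷ 1.13⁶ = 13.108 ÷ 2.08195 ≈ 6.296

6.3pt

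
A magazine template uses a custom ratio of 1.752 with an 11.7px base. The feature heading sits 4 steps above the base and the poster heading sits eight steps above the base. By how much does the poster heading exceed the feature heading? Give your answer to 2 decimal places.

928.39px

Step 4: 11.7 × 1.752⁴ = 110.2357px
Step 8: 11.7 × 1.752⁸ = 1038.6248px
Difference: 1038.6248 − 110.2357 = 928.3891px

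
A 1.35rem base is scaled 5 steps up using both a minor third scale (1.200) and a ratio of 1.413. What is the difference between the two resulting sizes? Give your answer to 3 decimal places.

4.245rem

Minor third: 1.35 × 1.200⁵ = 3.35923rem
At 1.413: 1.35 × 1.413⁵ = 7.60404rem
Difference: 7.60404 − 3.35923 = 4.24481rem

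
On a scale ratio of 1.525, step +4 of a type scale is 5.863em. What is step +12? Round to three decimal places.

171.506em

The gap is 12 − (4) = 8 steps, so the factor is 1.525^8.
5.863 × 1.525⁸ = 5.863 × 29.25221 ≈ 171.506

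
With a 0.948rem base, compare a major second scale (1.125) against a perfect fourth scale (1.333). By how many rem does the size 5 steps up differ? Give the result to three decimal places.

2.282rem

Major second: 0.948 × 1.125⁵ = 1.70833rem
Perfect fourth: 0.948 × 1.333⁵ = 3.98987rem
Difference: 3.98987 − 1.70833 = 2.28154rem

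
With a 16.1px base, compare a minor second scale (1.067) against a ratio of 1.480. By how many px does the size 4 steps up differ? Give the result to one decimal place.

56.4px

Minor second: 16.1 × 1.067⁴ = 20.868px
At 1.480: 16.1 × 1.480⁴ = 77.245px
Difference: 77.245 − 20.868 = 56.377px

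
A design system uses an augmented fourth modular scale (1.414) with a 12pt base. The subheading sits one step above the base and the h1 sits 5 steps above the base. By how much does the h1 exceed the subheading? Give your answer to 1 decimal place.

Step 1: 12.0 × 1.414 = 16.968pt
Step 5: 12.0 × 1.414⁵ = 67.831pt
Difference: 67.831 − 16.968 = 50.863pt

50.9pt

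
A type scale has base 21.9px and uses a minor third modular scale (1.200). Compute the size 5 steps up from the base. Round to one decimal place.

Every step multiplies by the scale ratio.
21.9 × 1.200⁵ = 21.9 × 2.48832 ≈ 54.49

54.5px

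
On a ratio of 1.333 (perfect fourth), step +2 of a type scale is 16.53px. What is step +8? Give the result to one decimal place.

92.7px

16.53 × 1.333⁶ = 16.53 × 5.61023 ≈ 92.737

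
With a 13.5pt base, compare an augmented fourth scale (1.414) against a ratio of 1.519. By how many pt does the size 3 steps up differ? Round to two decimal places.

9.15pt

Augmented fourth: 13.5 × 1.414³ = 38.1665pt
At 1.519: 13.5 × 1.519³ = 47.3159pt
Difference: 47.3159 − 38.1665 = 9.1494pt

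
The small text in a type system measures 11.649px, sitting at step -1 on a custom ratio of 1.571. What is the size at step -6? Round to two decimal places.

1.22px

Moving from step -1 to step -6 is 5 steps down, so divide by r⁵.
11.649 ÷ 1.571⁵ = 11.649 ÷ 9.56932 ≈ 1.217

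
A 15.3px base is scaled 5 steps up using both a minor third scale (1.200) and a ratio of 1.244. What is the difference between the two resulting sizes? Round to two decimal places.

Minor third: 15.3 × 1.200⁵ = 38.0713px
At 1.244: 15.3 × 1.244⁵ = 45.5820px
Difference: 45.5820 − 38.0713 = 7.5107px

7.51px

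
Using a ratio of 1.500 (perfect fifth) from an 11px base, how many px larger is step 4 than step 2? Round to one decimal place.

30.9px

Step 2: 11.0 × 1.500² = 24.750px
Step 4: 11.0 × 1.500⁴ = 55.688px
Difference: 55.688 − 24.750 = 30.938px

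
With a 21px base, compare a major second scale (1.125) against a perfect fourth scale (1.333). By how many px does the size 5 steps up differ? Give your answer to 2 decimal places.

50.54px

Major second: 21.0 × 1.125⁵ = 37.8427px
Perfect fourth: 21.0 × 1.333⁵ = 88.3833px
Difference: 88.3833 − 37.8427 = 50.5406px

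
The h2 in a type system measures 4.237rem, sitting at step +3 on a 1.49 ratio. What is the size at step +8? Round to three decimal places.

Moving from step +3 to step +8 is 5 steps up, so multiply by r⁵.
4.237 × 1.49⁵ = 4.237 × 7.34398 ≈ 31.116

31.116rem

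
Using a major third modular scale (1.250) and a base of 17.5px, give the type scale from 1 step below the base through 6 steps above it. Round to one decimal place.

Step -1: 17.5 ÷ 1.250 = 14.0
Step 0: 17.5px
Step 1: 17.5 × 1.250 = 21.9
Step 2: 17.5 × 1.250² = 27.3
Step 3: 17.5 × 1.250³ = 34.2
Step 4: 17.5 × 1.250⁴ = 42.7
Step 5: 17.5 × 1.250⁵ = 53.4
Step 6: 17.5 × 1.250⁶ = 66.8

14.0px, 17.5px, 21.9px, 27.3px, 34.2px, 42.7px, 53.4px, 66.8px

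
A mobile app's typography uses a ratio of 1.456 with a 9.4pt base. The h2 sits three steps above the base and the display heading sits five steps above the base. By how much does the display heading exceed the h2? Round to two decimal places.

32.49pt

Step 3: 9.4 × 1.456³ = 29.0143pt
Step 5: 9.4 × 1.456⁵ = 61.5084pt
Difference: 61.5084 − 29.0143 = 32.4941pt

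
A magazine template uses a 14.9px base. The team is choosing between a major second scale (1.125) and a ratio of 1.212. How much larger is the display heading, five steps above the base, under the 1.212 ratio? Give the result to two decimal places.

Major second: 14.9 × 1.125⁵ = 26.8503px
At 1.212: 14.9 × 1.212⁵ = 38.9672px
Difference: 38.9672 − 26.8503 = 12.1169px

12.12px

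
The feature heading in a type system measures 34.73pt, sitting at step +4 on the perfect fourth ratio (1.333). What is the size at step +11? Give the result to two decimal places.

Moving from step +4 to step +11 is 7 steps up, so multiply by r⁷.
34.73 × 1.333⁷ = 34.73 × 7.47844 ≈ 259.726

259.73pt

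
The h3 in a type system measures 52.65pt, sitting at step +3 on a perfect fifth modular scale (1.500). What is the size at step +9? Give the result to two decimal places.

599.72pt

The gap is 9 − (3) = 6 steps, so the factor is 1.500^6.
52.65 × 1.500⁶ = 52.65 × 11.39062 ≈ 599.716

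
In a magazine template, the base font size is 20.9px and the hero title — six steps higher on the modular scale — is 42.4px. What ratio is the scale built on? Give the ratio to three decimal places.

The ratio satisfies 20.9 × r⁶ = 42.4, so r = (42.4 / 20.9)^(1/6).
r = 2.0287^(1/6) ≈ 1.1251

1.125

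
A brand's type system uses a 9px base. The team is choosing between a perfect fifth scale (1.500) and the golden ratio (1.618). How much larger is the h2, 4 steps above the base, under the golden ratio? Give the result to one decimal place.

Perfect fifth: 9.0 × 1.500⁴ = 45.562px
Golden ratio: 9.0 × 1.618⁴ = 61.682px
Difference: 61.682 − 45.562 = 16.120px

16.1px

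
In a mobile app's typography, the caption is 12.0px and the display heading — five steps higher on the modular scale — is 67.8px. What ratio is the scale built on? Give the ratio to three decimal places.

The ratio satisfies 12.0 × r⁵ = 67.8, so r = (67.8 / 12.0)^(1/5).
r = 5.6500^(1/5) ≈ 1.4139

1.414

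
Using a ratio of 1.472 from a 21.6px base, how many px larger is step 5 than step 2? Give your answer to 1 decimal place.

Step 2: 21.6 × 1.472² = 46.803px
Step 5: 21.6 × 1.472⁵ = 149.277px
Difference: 149.277 − 46.803 = 102.474px

102.5px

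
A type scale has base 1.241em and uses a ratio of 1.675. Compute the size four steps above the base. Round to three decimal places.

Each step on a modular scale multiplies by the ratio, so the size n steps from the base is base × ratioⁿ.
1.241 × 1.675⁴ = 1.241 × 7.87153 ≈ 9.769

9.769em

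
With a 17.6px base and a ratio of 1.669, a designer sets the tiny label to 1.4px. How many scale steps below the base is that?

1.669ⁿ = 17.6 / 1.4 = 12.5714
n = ln(12.5714) / ln(1.669) = 2.5314 / 0.5122 ≈ 4.94

5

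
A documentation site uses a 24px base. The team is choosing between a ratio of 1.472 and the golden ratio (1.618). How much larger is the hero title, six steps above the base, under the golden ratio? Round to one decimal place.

At 1.472: 24.0 × 1.472⁶ = 244.151px
Golden ratio: 24.0 × 1.618⁶ = 430.608px
Difference: 430.608 − 244.151 = 186.457px

186.5px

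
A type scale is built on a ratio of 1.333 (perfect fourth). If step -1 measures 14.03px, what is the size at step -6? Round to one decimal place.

3.3px

The gap is -6 − (-1) = -5 steps, so the factor is 1.333^-5.
14.03 ÷ 1.333⁵ = 14.03 ÷ 4.20873 ≈ 3.334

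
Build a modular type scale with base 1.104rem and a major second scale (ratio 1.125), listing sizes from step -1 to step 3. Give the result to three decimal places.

Step -1: 1.104 ÷ 1.125 = 0.981
Step 0: 1.104rem
Step 1: 1.104 × 1.125 = 1.242
Step 2: 1.104 × 1.125² = 1.397
Step 3: 1.104 × 1.125³ = 1.572

0.981rem, 1.104rem, 1.242rem, 1.397rem, 1.572rem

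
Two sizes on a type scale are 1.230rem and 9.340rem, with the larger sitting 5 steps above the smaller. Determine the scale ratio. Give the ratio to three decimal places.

1.500

The ratio satisfies 1.230 × r⁵ = 9.340, so r = (9.340 / 1.230)^(1/5).
r = 7.5935^(1/5) ≈ 1.5000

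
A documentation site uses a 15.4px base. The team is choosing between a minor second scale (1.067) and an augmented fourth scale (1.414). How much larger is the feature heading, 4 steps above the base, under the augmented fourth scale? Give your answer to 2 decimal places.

Minor second: 15.4 × 1.067⁴ = 19.9608px
Augmented fourth: 15.4 × 1.414⁴ = 61.5628px
Difference: 61.5628 − 19.9608 = 41.6020px

41.60px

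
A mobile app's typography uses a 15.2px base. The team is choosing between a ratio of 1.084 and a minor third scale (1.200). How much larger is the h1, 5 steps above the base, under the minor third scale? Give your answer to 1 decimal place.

At 1.084: 15.2 × 1.084⁵ = 22.750px
Minor third: 15.2 × 1.200⁵ = 37.822px
Difference: 37.822 − 22.750 = 15.072px

15.1px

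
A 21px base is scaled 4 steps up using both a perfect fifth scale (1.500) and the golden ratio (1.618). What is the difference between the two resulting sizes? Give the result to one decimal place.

37.6px

Perfect fifth: 21.0 × 1.500⁴ = 106.312px
Golden ratio: 21.0 × 1.618⁴ = 143.924px
Difference: 143.924 − 106.312 = 37.612px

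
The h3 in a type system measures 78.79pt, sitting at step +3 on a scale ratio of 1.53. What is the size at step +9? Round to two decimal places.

1010.69pt

78.79 × 1.53⁶ = 78.79 × 12.82769 ≈ 1010.694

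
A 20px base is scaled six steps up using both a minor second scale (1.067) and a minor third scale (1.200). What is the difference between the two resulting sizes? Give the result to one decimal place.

Minor second: 20.0 × 1.067⁶ = 29.513px
Minor third: 20.0 × 1.200⁶ = 59.720px
Difference: 59.720 − 29.513 = 30.207px

30.2px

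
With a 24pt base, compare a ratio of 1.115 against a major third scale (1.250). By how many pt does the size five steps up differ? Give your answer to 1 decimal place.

31.9pt

At 1.115: 24.0 × 1.115⁵ = 41.360pt
Major third: 24.0 × 1.250⁵ = 73.242pt
Difference: 73.242 − 41.360 = 31.882pt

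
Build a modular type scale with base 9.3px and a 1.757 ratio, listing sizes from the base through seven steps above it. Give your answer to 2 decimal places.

Step 0: 9.3px
Step 1: 9.3 × 1.757 = 16.34
Step 2: 9.3 × 1.757² = 28.71
Step 3: 9.3 × 1.757³ = 50.44
Step 4: 9.3 × 1.757⁴ = 88.63
Step 5: 9.3 × 1.757⁵ = 155.72
Step 6: 9.3 × 1.757⁶ = 273.60
Step 7: 9.3 × 1.757⁷ = 480.71

9.30px, 16.34px, 28.71px, 50.44px, 88.63px, 155.72px, 273.60px, 480.71px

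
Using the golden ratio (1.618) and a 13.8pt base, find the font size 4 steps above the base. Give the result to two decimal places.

Every step multiplies by the scale ratio.
13.8 × 1.618⁴ = 13.8 × 6.85353 ≈ 94.58

94.58pt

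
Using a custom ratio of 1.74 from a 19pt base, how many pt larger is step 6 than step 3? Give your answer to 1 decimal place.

427.2pt

Step 3: 19.0 × 1.74³ = 100.092pt
Step 6: 19.0 × 1.74⁶ = 527.289pt
Difference: 527.289 − 100.092 = 427.197pt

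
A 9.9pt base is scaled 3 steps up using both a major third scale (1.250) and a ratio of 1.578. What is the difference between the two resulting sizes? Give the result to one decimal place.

19.6pt

Major third: 9.9 × 1.250³ = 19.336pt
At 1.578: 9.9 × 1.578³ = 38.901pt
Difference: 38.901 − 19.336 = 19.565pt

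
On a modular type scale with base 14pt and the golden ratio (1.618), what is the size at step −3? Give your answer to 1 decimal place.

3.3pt

14.0 ÷ 1.618³ = 14.0 ÷ 4.23580 ≈ 3.31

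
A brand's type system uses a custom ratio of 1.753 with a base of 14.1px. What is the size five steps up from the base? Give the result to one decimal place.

233.4px

Each step on a modular scale multiplies by the ratio, so the size n steps from the base is base × ratioⁿ.
14.1 × 1.753⁵ = 14.1 × 16.55425 ≈ 233.41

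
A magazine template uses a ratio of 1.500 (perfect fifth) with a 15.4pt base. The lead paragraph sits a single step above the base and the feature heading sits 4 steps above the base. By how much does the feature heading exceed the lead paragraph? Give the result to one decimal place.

Step 1: 15.4 × 1.500 = 23.100pt
Step 4: 15.4 × 1.500⁴ = 77.963pt
Difference: 77.963 − 23.100 = 54.863pt

54.9pt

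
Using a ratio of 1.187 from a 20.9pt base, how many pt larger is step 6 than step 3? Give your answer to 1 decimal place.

Step 3: 20.9 × 1.187³ = 34.954pt
Step 6: 20.9 × 1.187⁶ = 58.459pt
Difference: 58.459 − 34.954 = 23.505pt

23.5pt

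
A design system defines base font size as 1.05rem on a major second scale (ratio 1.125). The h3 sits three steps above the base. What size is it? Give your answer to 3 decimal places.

1.495rem

1.05 × 1.125³ = 1.05 × 1.42383 ≈ 1.495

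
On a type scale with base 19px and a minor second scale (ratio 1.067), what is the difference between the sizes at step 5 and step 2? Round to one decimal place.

4.6px

Step 2: 19.0 × 1.067² = 21.631px
Step 5: 19.0 × 1.067⁵ = 26.277px
Difference: 26.277 − 21.631 = 4.646px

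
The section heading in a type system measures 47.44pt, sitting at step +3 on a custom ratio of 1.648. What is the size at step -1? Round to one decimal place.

6.4pt

47.44 ÷ 1.648⁴ = 47.44 ÷ 7.37613 ≈ 6.432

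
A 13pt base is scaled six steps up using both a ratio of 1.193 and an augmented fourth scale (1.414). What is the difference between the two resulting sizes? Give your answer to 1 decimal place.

66.4pt

At 1.193: 13.0 × 1.193⁶ = 37.479pt
Augmented fourth: 13.0 × 1.414⁶ = 103.906pt
Difference: 103.906 − 37.479 = 66.427pt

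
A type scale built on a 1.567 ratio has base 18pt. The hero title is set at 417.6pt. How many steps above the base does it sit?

1.567ⁿ = 417.6 / 18 = 23.2000
n = ln(23.2000) / ln(1.567) = 3.1442 / 0.4492 ≈ 7.00

7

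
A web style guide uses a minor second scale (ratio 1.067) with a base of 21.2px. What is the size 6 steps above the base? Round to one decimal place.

31.3px

21.2 × 1.067⁶ = 21.2 × 1.47566 ≈ 31.28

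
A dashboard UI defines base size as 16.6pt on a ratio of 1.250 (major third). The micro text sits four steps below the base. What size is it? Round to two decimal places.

A modular type scale is a geometric sequence: sizeₙ = base × rⁿ.
16.6 ÷ 1.250⁴ = 16.6 ÷ 2.44141 ≈ 6.80

6.80pt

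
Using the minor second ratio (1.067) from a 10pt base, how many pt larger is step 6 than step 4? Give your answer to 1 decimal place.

Step 4: 10.0 × 1.067⁴ = 12.962pt
Step 6: 10.0 × 1.067⁶ = 14.757pt
Difference: 14.757 − 12.962 = 1.795pt

1.8pt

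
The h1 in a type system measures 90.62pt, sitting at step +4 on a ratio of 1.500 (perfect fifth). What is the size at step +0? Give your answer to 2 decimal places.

The gap is 0 − (4) = -4 steps, so the factor is 1.500^-4.
90.62 ÷ 1.500⁴ = 90.62 ÷ 5.06250 ≈ 17.900

17.90pt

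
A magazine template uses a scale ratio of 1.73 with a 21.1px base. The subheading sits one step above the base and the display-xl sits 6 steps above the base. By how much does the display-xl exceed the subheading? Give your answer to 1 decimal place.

Step 1: 21.1 × 1.73 = 36.503px
Step 6: 21.1 × 1.73⁶ = 565.665px
Difference: 565.665 − 36.503 = 529.162px

529.2px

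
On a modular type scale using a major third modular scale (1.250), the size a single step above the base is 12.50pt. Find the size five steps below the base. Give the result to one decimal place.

The gap is -5 − (1) = -6 steps, so the factor is 1.250^-6.
12.50 ÷ 1.250⁶ = 12.50 ÷ 3.81470 ≈ 3.277

3.3pt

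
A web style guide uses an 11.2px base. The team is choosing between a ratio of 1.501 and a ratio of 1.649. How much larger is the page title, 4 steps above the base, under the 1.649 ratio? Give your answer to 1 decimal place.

At 1.501: 11.2 × 1.501⁴ = 56.851px
At 1.649: 11.2 × 1.649⁴ = 82.813px
Difference: 82.813 − 56.851 = 25.962px

26.0px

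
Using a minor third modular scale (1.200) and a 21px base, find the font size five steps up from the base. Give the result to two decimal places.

52.25px

21.0 × 1.200⁵ = 21.0 × 2.48832 ≈ 52.25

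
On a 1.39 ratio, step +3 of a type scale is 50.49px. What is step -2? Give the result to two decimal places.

9.73px

Moving from step +3 to step -2 is 5 steps down, so divide by r⁵.
50.49 ÷ 1.39⁵ = 50.49 ÷ 5.18888 ≈ 9.730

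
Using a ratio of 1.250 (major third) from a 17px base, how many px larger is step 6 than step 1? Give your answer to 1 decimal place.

Step 1: 17.0 × 1.250 = 21.250px
Step 6: 17.0 × 1.250⁶ = 64.850px
Difference: 64.850 − 21.250 = 43.600px

43.6px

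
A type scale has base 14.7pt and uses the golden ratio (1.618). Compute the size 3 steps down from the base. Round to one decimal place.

3.5pt

14.7 ÷ 1.618³ = 14.7 ÷ 4.23580 ≈ 3.47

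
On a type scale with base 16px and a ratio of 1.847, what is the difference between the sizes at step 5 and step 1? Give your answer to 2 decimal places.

Step 1: 16.0 × 1.847 = 29.5520px
Step 5: 16.0 × 1.847⁵ = 343.9176px
Difference: 343.9176 − 29.5520 = 314.3656px

314.37px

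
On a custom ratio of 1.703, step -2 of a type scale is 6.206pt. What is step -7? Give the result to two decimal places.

The gap is -7 − (-2) = -5 steps, so the factor is 1.703^-5.
6.206 ÷ 1.703⁵ = 6.206 ÷ 14.32429 ≈ 0.433

0.43pt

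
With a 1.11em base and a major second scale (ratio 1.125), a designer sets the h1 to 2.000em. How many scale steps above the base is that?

5

1.125ⁿ = 2.000 / 1.11 = 1.8018
n = ln(1.8018) / ln(1.125) = 0.5888 / 0.1178 ≈ 5.00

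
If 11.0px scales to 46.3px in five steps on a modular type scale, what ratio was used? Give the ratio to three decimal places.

The ratio satisfies 11.0 × r⁵ = 46.3, so r = (46.3 / 11.0)^(1/5).
r = 4.2091^(1/5) ≈ 1.3330

1.333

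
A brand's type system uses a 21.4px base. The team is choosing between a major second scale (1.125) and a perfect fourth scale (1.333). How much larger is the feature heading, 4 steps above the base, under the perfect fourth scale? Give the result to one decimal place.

33.3px

Major second: 21.4 × 1.125⁴ = 34.279px
Perfect fourth: 21.4 × 1.333⁴ = 67.567px
Difference: 67.567 − 34.279 = 33.288px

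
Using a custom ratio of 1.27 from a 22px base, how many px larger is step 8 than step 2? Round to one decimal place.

Step 2: 22.0 × 1.27² = 35.484px
Step 8: 22.0 × 1.27⁸ = 148.886px
Difference: 148.886 − 35.484 = 113.402px

113.4px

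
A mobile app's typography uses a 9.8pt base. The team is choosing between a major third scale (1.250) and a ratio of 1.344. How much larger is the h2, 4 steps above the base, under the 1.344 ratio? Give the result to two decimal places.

Major third: 9.8 × 1.250⁴ = 23.9258pt
At 1.344: 9.8 × 1.344⁴ = 31.9759pt
Difference: 31.9759 − 23.9258 = 8.0501pt

8.05pt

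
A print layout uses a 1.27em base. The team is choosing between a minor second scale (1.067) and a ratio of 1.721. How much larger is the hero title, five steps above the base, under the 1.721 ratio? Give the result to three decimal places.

17.417em

Minor second: 1.27 × 1.067⁵ = 1.75641em
At 1.721: 1.27 × 1.721⁵ = 19.17379em
Difference: 19.17379 − 1.75641 = 17.41738em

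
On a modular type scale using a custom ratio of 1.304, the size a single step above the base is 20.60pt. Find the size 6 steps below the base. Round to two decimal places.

20.60 ÷ 1.304⁷ = 20.60 ÷ 6.41126 ≈ 3.213

3.21pt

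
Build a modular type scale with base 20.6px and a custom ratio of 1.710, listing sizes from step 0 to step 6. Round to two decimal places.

20.60px, 35.23px, 60.24px, 103.00px, 176.14px, 301.20px, 515.04px

Step 0: 20.6px
Step 1: 20.6 × 1.710 = 35.23
Step 2: 20.6 × 1.710² = 60.24
Step 3: 20.6 × 1.710³ = 103.00
Step 4: 20.6 × 1.710⁴ = 176.14
Step 5: 20.6 × 1.710⁵ = 301.20
Step 6: 20.6 × 1.710⁶ = 515.04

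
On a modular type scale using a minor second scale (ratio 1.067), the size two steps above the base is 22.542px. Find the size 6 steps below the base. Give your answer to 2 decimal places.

22.542 ÷ 1.067⁸ = 22.542 ÷ 1.68002 ≈ 13.418

13.42px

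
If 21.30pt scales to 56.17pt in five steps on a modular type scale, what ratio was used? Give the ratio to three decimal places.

r⁵ = 56.17 / 21.30, so r = (56.17/21.30)^(1/5).
r = 2.6371^(1/5) ≈ 1.2140

1.214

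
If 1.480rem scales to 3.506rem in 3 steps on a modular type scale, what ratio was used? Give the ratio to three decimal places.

r³ = 3.506 / 1.480, so r = (3.506/1.480)^(1/3).
r = 2.3689^(1/3) ≈ 1.3331

1.333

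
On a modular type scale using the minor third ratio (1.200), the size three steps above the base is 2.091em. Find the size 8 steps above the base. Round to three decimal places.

The gap is 8 − (3) = 5 steps, so the factor is 1.200^5.
2.091 × 1.200⁵ = 2.091 × 2.48832 ≈ 5.203

5.203em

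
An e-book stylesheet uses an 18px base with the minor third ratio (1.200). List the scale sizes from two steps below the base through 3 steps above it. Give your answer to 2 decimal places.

12.50px, 15.00px, 18.00px, 21.60px, 25.92px, 31.10px

Step -2: 18.0 ÷ 1.200² = 12.50
Step -1: 18.0 ÷ 1.200 = 15.00
Step 0: 18px
Step 1: 18.0 × 1.200 = 21.60
Step 2: 18.0 × 1.200² = 25.92
Step 3: 18.0 × 1.200³ = 31.10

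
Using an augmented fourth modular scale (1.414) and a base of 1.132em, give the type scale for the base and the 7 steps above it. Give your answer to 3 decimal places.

Step 0: 1.132em
Step 1: 1.132 × 1.414 = 1.601
Step 2: 1.132 × 1.414² = 2.263
Step 3: 1.132 × 1.414³ = 3.200
Step 4: 1.132 × 1.414⁴ = 4.525
Step 5: 1.132 × 1.414⁵ = 6.399
Step 6: 1.132 × 1.414⁶ = 9.048
Step 7: 1.132 × 1.414⁷ = 12.794

1.132em, 1.601em, 2.263em, 3.200em, 4.525em, 6.399em, 9.048em, 12.794em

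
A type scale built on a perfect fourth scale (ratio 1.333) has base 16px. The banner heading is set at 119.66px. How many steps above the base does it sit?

7

1.333ⁿ = 119.66 / 16 = 7.4787
n = ln(7.4787) / ln(1.333) = 2.0121 / 0.2874 ≈ 7.00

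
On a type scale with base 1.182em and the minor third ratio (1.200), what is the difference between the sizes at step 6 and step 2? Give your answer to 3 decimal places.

Step 2: 1.182 × 1.200² = 1.70208em
Step 6: 1.182 × 1.200⁶ = 3.52943em
Difference: 3.52943 − 1.70208 = 1.82735em

1.827em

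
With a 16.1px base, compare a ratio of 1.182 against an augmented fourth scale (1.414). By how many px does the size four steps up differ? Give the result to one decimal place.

At 1.182: 16.1 × 1.182⁴ = 31.426px
Augmented fourth: 16.1 × 1.414⁴ = 64.361px
Difference: 64.361 − 31.426 = 32.935px

32.9px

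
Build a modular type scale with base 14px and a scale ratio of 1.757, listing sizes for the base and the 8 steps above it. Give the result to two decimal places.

14.00px, 24.60px, 43.22px, 75.94px, 133.42px, 234.42px, 411.87px, 723.65px, 1271.46px

Step 0: 14px
Step 1: 14.0 × 1.757 = 24.60
Step 2: 14.0 × 1.757² = 43.22
Step 3: 14.0 × 1.757³ = 75.94
Step 4: 14.0 × 1.757⁴ = 133.42
Step 5: 14.0 × 1.757⁵ = 234.42
Step 6: 14.0 × 1.757⁶ = 411.87
Step 7: 14.0 × 1.757⁷ = 723.65
Step 8: 14.0 × 1.757⁸ = 1271.46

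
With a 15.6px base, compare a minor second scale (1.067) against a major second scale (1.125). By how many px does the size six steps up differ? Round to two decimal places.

Minor second: 15.6 × 1.067⁶ = 23.0203px
Major second: 15.6 × 1.125⁶ = 31.6257px
Difference: 31.6257 − 23.0203 = 8.6054px

8.61px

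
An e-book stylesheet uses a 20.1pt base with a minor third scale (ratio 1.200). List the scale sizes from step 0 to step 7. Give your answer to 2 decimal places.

20.10pt, 24.12pt, 28.94pt, 34.73pt, 41.68pt, 50.02pt, 60.02pt, 72.02pt

Step 0: 20.1pt
Step 1: 20.1 × 1.200 = 24.12
Step 2: 20.1 × 1.200² = 28.94
Step 3: 20.1 × 1.200³ = 34.73
Step 4: 20.1 × 1.200⁴ = 41.68
Step 5: 20.1 × 1.200⁵ = 50.02
Step 6: 20.1 × 1.200⁶ = 60.02
Step 7: 20.1 × 1.200⁷ = 72.02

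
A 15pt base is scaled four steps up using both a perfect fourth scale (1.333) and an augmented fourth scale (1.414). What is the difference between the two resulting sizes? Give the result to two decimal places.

Perfect fourth: 15.0 × 1.333⁴ = 47.3600pt
Augmented fourth: 15.0 × 1.414⁴ = 59.9638pt
Difference: 59.9638 − 47.3600 = 12.6038pt

12.60pt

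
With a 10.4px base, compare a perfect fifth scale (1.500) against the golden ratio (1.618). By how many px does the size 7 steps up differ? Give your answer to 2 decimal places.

Perfect fifth: 10.4 × 1.500⁷ = 177.6937px
Golden ratio: 10.4 × 1.618⁷ = 301.9138px
Difference: 301.9138 − 177.6937 = 124.2201px

124.22px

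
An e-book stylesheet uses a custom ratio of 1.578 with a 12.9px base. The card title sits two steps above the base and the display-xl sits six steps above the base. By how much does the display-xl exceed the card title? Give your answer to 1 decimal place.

Step 2: 12.9 × 1.578² = 32.122px
Step 6: 12.9 × 1.578⁶ = 199.174px
Difference: 199.174 − 32.122 = 167.052px

167.1px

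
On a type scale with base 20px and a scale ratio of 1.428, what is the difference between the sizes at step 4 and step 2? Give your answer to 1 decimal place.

42.4px

Step 2: 20.0 × 1.428² = 40.784px
Step 4: 20.0 × 1.428⁴ = 83.165px
Difference: 83.165 − 40.784 = 42.381px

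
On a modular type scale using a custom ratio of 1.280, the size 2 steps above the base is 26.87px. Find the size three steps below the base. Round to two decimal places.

7.82px

26.87 ÷ 1.280⁵ = 26.87 ÷ 3.43597 ≈ 7.820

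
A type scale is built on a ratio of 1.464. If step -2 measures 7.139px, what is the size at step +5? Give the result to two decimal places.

The gap is 5 − (-2) = 7 steps, so the factor is 1.464^7.
7.139 × 1.464⁷ = 7.139 × 14.41410 ≈ 102.902

102.90px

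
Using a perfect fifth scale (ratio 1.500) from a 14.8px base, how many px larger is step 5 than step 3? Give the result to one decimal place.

62.4px

Step 3: 14.8 × 1.500³ = 49.950px
Step 5: 14.8 × 1.500⁵ = 112.388px
Difference: 112.388 − 49.950 = 62.438px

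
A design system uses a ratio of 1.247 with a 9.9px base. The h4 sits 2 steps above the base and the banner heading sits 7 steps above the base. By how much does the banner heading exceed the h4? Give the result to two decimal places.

31.02px

Step 2: 9.9 × 1.247² = 15.3946px
Step 7: 9.9 × 1.247⁷ = 46.4195px
Difference: 46.4195 − 15.3946 = 31.0249px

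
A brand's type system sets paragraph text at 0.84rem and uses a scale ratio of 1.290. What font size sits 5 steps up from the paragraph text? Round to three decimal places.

0.84 × 1.290⁵ = 0.84 × 3.57231 ≈ 3.001

3.001rem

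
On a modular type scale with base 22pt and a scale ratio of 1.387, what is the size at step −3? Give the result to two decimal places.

8.25pt

Every step multiplies by the scale ratio.
22.0 ÷ 1.387³ = 22.0 ÷ 2.66827 ≈ 8.25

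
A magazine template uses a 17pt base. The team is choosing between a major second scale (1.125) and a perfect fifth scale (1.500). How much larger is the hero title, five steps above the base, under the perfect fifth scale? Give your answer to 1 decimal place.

Major second: 17.0 × 1.125⁵ = 30.635pt
Perfect fifth: 17.0 × 1.500⁵ = 129.094pt
Difference: 129.094 − 30.635 = 98.459pt

98.5pt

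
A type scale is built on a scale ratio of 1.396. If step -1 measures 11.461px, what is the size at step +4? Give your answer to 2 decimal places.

The gap is 4 − (-1) = 5 steps, so the factor is 1.396^5.
11.461 × 1.396⁵ = 11.461 × 5.30185 ≈ 60.764

60.76px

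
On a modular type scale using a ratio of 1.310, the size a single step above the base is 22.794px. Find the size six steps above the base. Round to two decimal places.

87.94px

Moving from step +1 to step +6 is 5 steps up, so multiply by r⁵.
22.794 × 1.310⁵ = 22.794 × 3.85795 ≈ 87.938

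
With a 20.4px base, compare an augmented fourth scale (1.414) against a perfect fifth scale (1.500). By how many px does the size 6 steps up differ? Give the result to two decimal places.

Augmented fourth: 20.4 × 1.414⁶ = 163.0522px
Perfect fifth: 20.4 × 1.500⁶ = 232.3687px
Difference: 232.3687 − 163.0522 = 69.3165px

69.32px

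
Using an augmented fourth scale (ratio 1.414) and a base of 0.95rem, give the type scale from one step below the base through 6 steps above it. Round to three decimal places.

0.672rem, 0.950rem, 1.343rem, 1.899rem, 2.686rem, 3.798rem, 5.370rem, 7.593rem

Step -1: 0.95 ÷ 1.414 = 0.672
Step 0: 0.95rem
Step 1: 0.95 × 1.414 = 1.343
Step 2: 0.95 × 1.414² = 1.899
Step 3: 0.95 × 1.414³ = 2.686
Step 4: 0.95 × 1.414⁴ = 3.798
Step 5: 0.95 × 1.414⁵ = 5.370
Step 6: 0.95 × 1.414⁶ = 7.593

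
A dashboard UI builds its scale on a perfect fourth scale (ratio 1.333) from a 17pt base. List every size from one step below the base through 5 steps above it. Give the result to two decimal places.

Step -1: 17.0 ÷ 1.333 = 12.75
Step 0: 17pt
Step 1: 17.0 × 1.333 = 22.66
Step 2: 17.0 × 1.333² = 30.21
Step 3: 17.0 × 1.333³ = 40.27
Step 4: 17.0 × 1.333⁴ = 53.67
Step 5: 17.0 × 1.333⁵ = 71.55

12.75pt, 17.00pt, 22.66pt, 30.21pt, 40.27pt, 53.67pt, 71.55pt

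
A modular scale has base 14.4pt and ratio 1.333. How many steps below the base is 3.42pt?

1.333ⁿ = 14.4 / 3.42 = 4.2105
n = ln(4.2105) / ln(1.333) = 1.4376 / 0.2874 ≈ 5.00

5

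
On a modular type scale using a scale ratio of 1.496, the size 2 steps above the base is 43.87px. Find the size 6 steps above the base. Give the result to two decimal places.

219.73px

43.87 × 1.496⁴ = 43.87 × 5.00872 ≈ 219.732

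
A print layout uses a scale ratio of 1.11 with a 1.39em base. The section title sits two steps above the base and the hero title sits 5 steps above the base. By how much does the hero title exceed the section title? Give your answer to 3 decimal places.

0.630em

Step 2: 1.39 × 1.11² = 1.71262em
Step 5: 1.39 × 1.11⁵ = 2.34223em
Difference: 2.34223 − 1.71262 = 0.62961em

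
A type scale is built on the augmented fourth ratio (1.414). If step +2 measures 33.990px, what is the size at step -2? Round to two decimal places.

33.990 ÷ 1.414⁴ = 33.990 ÷ 3.99758 ≈ 8.503

8.50px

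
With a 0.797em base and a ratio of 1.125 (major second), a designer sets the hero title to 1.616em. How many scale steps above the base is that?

6

1.125ⁿ = 1.616 / 0.797 = 2.0276
n = ln(2.0276) / ln(1.125) = 0.7069 / 0.1178 ≈ 6.00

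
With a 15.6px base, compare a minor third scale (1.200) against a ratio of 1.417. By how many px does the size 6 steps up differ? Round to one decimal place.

79.7px

Minor third: 15.6 × 1.200⁶ = 46.581px
At 1.417: 15.6 × 1.417⁶ = 126.283px
Difference: 126.283 − 46.581 = 79.702px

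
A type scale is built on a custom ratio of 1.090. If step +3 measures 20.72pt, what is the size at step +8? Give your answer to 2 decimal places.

31.88pt

20.72 × 1.090⁵ = 20.72 × 1.53862 ≈ 31.880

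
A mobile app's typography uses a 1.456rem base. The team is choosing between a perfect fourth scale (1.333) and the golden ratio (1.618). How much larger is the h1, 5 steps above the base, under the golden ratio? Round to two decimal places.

Perfect fourth: 1.456 × 1.333⁵ = 6.1279rem
Golden ratio: 1.456 × 1.618⁵ = 16.1456rem
Difference: 16.1456 − 6.1279 = 10.0177rem

10.02rem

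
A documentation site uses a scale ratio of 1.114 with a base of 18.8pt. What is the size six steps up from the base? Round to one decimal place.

18.8 × 1.114⁶ = 18.8 × 1.91122 ≈ 35.93

35.9pt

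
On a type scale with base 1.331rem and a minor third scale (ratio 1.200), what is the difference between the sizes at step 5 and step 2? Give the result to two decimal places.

Step 2: 1.331 × 1.200² = 1.9166rem
Step 5: 1.331 × 1.200⁵ = 3.3120rem
Difference: 3.3120 − 1.9166 = 1.3954rem

1.40rem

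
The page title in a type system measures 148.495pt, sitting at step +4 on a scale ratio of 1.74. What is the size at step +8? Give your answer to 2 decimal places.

148.495 × 1.74⁴ = 148.495 × 9.16636 ≈ 1361.159

1361.16pt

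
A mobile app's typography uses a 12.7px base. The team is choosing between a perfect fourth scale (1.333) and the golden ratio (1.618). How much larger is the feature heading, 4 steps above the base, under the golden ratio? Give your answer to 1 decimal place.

Perfect fourth: 12.7 × 1.333⁴ = 40.098px
Golden ratio: 12.7 × 1.618⁴ = 87.040px
Difference: 87.040 − 40.098 = 46.942px

46.9px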